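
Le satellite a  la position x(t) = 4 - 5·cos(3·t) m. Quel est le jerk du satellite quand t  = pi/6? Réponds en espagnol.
Para resolver esto, necesitamos tomar 3 derivadas de nuestra ecuación de la posición x(t) = 4 - 5·cos(3·t). Tomando d/dt de x(t), encontramos v(t) = 15·sin(3·t). Tomando d/dt de v(t), encontramos a(t) = 45·cos(3·t). Derivando la aceleración, obtenemos la sacudida: j(t) = -135·sin(3·t). Usando j(t) = -135·sin(3·t) y sustituyendo t = pi/6, encontramos j = -135.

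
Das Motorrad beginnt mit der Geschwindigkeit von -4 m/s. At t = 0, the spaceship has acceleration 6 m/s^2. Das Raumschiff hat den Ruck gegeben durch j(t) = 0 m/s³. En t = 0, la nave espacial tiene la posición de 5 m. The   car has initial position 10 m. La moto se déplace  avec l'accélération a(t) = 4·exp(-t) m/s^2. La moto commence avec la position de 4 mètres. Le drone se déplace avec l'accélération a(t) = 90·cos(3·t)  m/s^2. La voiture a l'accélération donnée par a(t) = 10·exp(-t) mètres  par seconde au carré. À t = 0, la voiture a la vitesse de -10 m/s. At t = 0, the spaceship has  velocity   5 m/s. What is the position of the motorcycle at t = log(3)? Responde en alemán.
Um dies zu lösen, müssen wir 2 Stammfunktionen unserer Gleichung für die Beschleunigung a(t) = 4·exp(-t) finden. Durch Integration von der Beschleunigung und Verwendung der Anfangsbedingung v(0) = -4, erhalten wir v(t) = -4·exp(-t). Das Integral von der Geschwindigkeit, mit x(0) = 4, ergibt die Position: x(t) = 4·exp(-t). Mit x(t) = 4·exp(-t) und Einsetzen von t = log(3), finden wir x = 4/3.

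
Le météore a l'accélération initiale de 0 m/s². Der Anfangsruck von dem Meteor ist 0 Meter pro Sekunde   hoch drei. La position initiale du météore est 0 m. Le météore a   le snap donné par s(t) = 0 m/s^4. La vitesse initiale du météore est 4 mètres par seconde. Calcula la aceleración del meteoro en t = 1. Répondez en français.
Pour résoudre ceci, nous devons prendre 2 primitives de notre équation du snap s(t) = 0. L'intégrale du snap, avec j(0) = 0, donne le jerk: j(t) = 0. En intégrant le jerk et en utilisant la condition initiale a(0) = 0, nous obtenons a(t) = 0. De l'équation de l'accélération a(t) = 0, nous substituons t = 1 pour obtenir a = 0.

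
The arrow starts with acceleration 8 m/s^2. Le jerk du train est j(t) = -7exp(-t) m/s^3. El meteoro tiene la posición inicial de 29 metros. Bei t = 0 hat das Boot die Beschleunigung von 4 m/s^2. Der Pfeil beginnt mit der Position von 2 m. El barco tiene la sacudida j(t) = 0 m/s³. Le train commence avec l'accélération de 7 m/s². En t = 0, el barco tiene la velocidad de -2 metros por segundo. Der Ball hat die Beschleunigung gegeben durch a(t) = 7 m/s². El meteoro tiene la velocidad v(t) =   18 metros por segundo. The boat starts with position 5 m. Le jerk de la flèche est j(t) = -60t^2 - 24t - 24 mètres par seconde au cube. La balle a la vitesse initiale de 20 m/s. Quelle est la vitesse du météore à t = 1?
En utilisant v(t) = 18 et en substituant t = 1, nous trouvons v = 18.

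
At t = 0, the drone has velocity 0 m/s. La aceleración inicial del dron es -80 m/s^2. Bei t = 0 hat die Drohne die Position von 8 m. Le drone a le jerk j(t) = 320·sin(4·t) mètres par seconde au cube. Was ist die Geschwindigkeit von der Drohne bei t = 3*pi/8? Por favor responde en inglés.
To find the answer, we compute 2 integrals of j(t) = 320·sin(4·t). The antiderivative of jerk is acceleration. Using a(0) = -80, we get a(t) = -80·cos(4·t). The antiderivative of acceleration, with v(0) = 0, gives velocity: v(t) = -20·sin(4·t). We have velocity v(t) = -20·sin(4·t). Substituting t = 3*pi/8: v(3*pi/8) = 20.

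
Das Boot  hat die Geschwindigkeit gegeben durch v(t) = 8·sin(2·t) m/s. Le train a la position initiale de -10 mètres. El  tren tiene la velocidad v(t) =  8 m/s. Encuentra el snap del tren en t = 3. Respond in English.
We must differentiate our velocity equation v(t) = 8 3 times. Differentiating velocity, we get acceleration: a(t) = 0. Differentiating acceleration, we get jerk: j(t) = 0. Taking d/dt of j(t), we find s(t) = 0. From the given snap equation s(t) = 0, we substitute t = 3 to get s = 0.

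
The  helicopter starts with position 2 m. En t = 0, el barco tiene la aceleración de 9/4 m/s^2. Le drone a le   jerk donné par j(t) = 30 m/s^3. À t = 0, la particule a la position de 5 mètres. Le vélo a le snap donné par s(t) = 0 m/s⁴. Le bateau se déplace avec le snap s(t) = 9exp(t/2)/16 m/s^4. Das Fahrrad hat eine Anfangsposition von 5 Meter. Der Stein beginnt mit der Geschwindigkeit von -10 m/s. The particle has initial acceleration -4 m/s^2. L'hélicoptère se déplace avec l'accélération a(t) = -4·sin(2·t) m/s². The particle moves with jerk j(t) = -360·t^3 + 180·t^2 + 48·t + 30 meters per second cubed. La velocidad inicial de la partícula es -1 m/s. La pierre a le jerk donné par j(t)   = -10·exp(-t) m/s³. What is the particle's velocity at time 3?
To solve this, we need to take 2 integrals of our jerk equation j(t) = -360·t^3 + 180·t^2 + 48·t + 30. Integrating jerk and using the initial condition a(0) = -4, we get a(t) = -90·t^4 + 60·t^3 + 24·t^2 + 30·t - 4. Integrating acceleration and using the initial condition v(0) = -1, we get v(t) = -18·t^5 + 15·t^4 + 8·t^3 + 15·t^2 - 4·t - 1. We have velocity v(t) = -18·t^5 + 15·t^4 + 8·t^3 + 15·t^2 - 4·t - 1. Substituting t = 3: v(3) = -2821.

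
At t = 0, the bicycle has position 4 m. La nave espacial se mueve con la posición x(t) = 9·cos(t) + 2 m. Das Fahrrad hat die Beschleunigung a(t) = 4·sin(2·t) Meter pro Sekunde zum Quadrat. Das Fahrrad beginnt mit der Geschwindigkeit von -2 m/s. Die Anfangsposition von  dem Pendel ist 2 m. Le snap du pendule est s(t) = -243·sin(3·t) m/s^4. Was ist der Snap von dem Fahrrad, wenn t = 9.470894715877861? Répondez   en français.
Pour résoudre ceci, nous devons prendre 2 dérivées de notre équation de l'accélération a(t) = 4·sin(2·t). En prenant d/dt de a(t), nous trouvons j(t) = 8·cos(2·t). En prenant d/dt de j(t), nous trouvons s(t) = -16·sin(2·t). En utilisant s(t) = -16·sin(2·t) et en substituant t = 9.470894715877861, nous trouvons s = -1.47364470033264.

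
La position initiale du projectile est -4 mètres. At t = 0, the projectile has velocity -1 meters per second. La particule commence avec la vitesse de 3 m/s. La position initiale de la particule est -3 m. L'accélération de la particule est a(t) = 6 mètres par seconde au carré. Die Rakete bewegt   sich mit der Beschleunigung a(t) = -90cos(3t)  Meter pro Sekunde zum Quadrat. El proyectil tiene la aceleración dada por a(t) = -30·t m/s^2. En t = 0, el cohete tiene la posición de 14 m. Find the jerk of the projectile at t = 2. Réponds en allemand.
Wir müssen unsere Gleichung für die Beschleunigung a(t) = -30·t 1-mal ableiten. Die Ableitung von der Beschleunigung ergibt den Ruck: j(t) = -30. Wir haben den Ruck j(t) = -30. Durch Einsetzen von t = 2: j(2) = -30.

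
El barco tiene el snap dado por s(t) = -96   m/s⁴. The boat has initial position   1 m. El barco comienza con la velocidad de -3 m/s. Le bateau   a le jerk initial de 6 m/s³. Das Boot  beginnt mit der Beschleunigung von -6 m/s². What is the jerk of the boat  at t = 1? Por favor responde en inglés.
To solve this, we need to take 1 integral of our snap equation s(t) = -96. The integral of snap, with j(0) = 6, gives jerk: j(t) = 6 - 96·t. Using j(t) = 6 - 96·t and substituting t = 1, we find j = -90.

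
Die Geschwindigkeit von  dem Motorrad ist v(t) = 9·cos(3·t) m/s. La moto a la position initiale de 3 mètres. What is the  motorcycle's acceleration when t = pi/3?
To solve this, we need to take 1 derivative of our velocity equation v(t) = 9·cos(3·t). Taking d/dt of v(t), we find a(t) = -27·sin(3·t). Using a(t) = -27·sin(3·t) and substituting t = pi/3, we find a = 0.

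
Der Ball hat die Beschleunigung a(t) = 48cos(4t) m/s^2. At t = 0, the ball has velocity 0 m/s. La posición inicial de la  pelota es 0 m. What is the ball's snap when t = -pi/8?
Starting from acceleration a(t) = 48·cos(4·t), we take 2 derivatives. The derivative of acceleration gives jerk: j(t) = -192·sin(4·t). Differentiating jerk, we get snap: s(t) = -768·cos(4·t). We have snap s(t) = -768·cos(4·t). Substituting t = -pi/8: s(-pi/8) = 0.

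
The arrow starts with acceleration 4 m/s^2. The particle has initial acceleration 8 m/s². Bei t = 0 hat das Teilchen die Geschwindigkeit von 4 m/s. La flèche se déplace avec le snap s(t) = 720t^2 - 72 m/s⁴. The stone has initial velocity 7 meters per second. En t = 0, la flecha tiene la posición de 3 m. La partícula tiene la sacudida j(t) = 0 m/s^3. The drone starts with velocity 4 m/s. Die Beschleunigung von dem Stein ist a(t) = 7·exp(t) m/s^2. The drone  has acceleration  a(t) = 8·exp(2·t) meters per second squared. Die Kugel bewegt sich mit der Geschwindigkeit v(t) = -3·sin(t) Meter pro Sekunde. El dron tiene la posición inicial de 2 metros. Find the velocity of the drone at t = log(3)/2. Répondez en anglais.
We must find the antiderivative of our acceleration equation a(t) = 8·exp(2·t) 1 time. Taking ∫a(t)dt and applying v(0) = 4, we find v(t) = 4·exp(2·t). Using v(t) = 4·exp(2·t) and substituting t = log(3)/2, we find v = 12.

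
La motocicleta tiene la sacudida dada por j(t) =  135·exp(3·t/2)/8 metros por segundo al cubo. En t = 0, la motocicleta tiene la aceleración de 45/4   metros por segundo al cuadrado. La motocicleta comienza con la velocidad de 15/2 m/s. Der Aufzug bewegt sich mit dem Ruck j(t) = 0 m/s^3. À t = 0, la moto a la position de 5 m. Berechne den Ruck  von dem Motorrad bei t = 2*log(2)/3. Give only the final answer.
Der Ruck bei t = 2*log(2)/3 ist j = 135/4.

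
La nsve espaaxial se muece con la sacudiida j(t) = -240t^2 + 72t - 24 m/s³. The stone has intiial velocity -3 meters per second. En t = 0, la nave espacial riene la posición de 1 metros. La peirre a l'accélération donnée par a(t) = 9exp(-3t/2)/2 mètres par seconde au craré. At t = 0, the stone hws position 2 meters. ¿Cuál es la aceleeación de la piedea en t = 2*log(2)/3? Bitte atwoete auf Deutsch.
Mit a(t) = 9·exp(-3·t/2)/2 und Einsetzen von t = 2*log(2)/3, finden wir a = 9/4.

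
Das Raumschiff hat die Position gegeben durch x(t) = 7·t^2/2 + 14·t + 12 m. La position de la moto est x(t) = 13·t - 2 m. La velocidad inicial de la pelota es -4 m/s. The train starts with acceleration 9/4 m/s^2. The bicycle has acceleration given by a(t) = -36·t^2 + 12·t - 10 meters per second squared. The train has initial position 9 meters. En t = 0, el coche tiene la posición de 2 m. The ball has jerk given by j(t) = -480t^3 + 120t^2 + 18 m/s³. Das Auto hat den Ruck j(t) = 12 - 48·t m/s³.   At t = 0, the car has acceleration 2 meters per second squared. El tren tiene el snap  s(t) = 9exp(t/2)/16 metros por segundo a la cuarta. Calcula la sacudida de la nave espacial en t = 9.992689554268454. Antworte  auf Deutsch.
Ausgehend von der Position x(t) = 7·t^2/2 + 14·t + 12, nehmen wir 3 Ableitungen. Mit d/dt von x(t) finden wir v(t) = 7·t + 14. Durch Ableiten von der Geschwindigkeit erhalten wir die Beschleunigung: a(t) = 7. Durch Ableiten von der Beschleunigung erhalten wir den Ruck: j(t) = 0. Wir haben den Ruck j(t) = 0. Durch Einsetzen von t = 9.992689554268454: j(9.992689554268454) = 0.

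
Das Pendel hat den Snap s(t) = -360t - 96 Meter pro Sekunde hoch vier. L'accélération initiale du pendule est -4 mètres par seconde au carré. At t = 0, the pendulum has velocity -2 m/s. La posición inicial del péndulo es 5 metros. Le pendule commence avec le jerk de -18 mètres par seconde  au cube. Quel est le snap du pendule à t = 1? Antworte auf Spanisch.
Usando s(t) = -360·t - 96 y sustituyendo t = 1, encontramos s = -456.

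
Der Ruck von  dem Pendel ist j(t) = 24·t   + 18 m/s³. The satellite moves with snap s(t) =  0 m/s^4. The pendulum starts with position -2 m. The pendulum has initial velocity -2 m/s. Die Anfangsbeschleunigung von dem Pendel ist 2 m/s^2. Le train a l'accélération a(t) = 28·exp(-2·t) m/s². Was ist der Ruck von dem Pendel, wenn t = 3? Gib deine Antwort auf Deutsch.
Mit j(t) = 24·t + 18 und Einsetzen von t = 3, finden wir j = 90.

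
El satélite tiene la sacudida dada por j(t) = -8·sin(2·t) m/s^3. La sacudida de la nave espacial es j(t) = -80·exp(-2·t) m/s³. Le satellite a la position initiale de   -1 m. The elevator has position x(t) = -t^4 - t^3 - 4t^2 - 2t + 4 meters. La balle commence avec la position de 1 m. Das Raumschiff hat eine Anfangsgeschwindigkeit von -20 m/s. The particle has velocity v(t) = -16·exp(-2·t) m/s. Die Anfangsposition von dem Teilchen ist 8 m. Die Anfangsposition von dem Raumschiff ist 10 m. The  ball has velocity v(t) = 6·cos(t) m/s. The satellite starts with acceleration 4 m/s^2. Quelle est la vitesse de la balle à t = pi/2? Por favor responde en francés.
De l'équation de la vitesse v(t) = 6·cos(t), nous substituons t = pi/2 pour obtenir v = 0.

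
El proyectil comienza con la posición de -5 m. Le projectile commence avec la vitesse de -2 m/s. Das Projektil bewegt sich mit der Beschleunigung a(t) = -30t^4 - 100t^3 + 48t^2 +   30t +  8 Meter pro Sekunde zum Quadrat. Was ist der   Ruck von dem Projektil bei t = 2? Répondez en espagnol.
Debemos derivar nuestra ecuación de la aceleración a(t) = -30·t^4 - 100·t^3 + 48·t^2 + 30·t + 8 1 vez. Derivando la aceleración, obtenemos la sacudida: j(t) = -120·t^3 - 300·t^2 + 96·t + 30. De la ecuación de la sacudida j(t) = -120·t^3 - 300·t^2 + 96·t + 30, sustituimos t = 2 para obtener j = -1938.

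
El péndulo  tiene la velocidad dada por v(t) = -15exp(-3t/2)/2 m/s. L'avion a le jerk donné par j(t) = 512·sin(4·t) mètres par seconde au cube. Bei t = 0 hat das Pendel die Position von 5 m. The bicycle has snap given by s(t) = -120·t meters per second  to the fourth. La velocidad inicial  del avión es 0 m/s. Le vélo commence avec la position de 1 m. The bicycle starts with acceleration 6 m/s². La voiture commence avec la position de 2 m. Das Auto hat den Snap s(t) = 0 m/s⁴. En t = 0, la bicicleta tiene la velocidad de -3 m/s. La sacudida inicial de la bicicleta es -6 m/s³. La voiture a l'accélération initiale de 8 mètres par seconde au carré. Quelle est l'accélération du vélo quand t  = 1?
En partant du snap s(t) = -120·t, nous prenons 2 primitives. L'intégrale du snap, avec j(0) = -6, donne le jerk: j(t) = -60·t^2 - 6. En intégrant le jerk et en utilisant la condition initiale a(0) = 6, nous obtenons a(t) = -20·t^3 - 6·t + 6. Nous avons l'accélération a(t) = -20·t^3 - 6·t + 6. En substituant t = 1: a(1) = -20.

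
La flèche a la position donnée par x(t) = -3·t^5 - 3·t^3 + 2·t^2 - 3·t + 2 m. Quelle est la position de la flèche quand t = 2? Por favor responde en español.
Usando x(t) = -3·t^5 - 3·t^3 + 2·t^2 - 3·t + 2 y sustituyendo t = 2, encontramos x = -116.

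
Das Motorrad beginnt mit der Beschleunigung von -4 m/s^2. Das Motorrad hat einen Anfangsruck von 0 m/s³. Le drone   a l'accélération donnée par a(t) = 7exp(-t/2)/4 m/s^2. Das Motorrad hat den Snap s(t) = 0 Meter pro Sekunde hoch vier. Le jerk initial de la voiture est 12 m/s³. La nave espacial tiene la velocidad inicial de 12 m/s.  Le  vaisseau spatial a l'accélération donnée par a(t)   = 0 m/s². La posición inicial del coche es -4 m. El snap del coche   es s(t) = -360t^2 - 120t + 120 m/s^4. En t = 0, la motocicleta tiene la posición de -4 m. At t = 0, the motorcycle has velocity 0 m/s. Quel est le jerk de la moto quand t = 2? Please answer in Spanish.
Debemos encontrar la antiderivada de nuestra ecuación del snap s(t) = 0 1 vez. La antiderivada del snap es la sacudida. Usando j(0) = 0, obtenemos j(t) = 0. De la ecuación de la sacudida j(t) = 0, sustituimos t = 2 para obtener j = 0.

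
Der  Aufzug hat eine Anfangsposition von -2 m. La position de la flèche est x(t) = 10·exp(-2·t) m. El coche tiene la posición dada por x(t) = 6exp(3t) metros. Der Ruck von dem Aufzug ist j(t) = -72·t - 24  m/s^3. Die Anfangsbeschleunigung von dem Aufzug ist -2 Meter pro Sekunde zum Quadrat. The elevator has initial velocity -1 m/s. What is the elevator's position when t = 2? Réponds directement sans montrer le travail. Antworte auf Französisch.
À t = 2, x = -88.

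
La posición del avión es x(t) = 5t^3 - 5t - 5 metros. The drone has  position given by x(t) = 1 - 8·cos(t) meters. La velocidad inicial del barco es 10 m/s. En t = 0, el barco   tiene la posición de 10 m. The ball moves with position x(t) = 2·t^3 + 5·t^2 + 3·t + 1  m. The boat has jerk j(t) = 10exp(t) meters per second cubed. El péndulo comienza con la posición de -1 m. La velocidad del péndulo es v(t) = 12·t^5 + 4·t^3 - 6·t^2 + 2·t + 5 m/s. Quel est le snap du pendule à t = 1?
Nous devons dériver notre équation de la vitesse v(t) = 12·t^5 + 4·t^3 - 6·t^2 + 2·t + 5 3 fois. En prenant d/dt de v(t), nous trouvons a(t) = 60·t^4 + 12·t^2 - 12·t + 2. En dérivant l'accélération, nous obtenons le jerk: j(t) = 240·t^3 + 24·t - 12. La dérivée du jerk donne le snap: s(t) = 720·t^2 + 24. De l'équation du snap s(t) = 720·t^2 + 24, nous substituons t = 1 pour obtenir s = 744.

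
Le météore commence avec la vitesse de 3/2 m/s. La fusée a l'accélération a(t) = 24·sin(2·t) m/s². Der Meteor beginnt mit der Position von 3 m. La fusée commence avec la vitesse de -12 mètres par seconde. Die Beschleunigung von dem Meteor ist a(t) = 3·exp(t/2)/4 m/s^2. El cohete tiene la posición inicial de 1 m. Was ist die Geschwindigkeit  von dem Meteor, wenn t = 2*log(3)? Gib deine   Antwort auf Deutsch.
Ausgehend von der Beschleunigung a(t) = 3·exp(t/2)/4, nehmen wir 1 Integral. Mit ∫a(t)dt und Anwendung von v(0) = 3/2, finden wir v(t) = 3·exp(t/2)/2. Aus der Gleichung für die Geschwindigkeit v(t) = 3·exp(t/2)/2, setzen wir t = 2*log(3) ein und erhalten v = 9/2.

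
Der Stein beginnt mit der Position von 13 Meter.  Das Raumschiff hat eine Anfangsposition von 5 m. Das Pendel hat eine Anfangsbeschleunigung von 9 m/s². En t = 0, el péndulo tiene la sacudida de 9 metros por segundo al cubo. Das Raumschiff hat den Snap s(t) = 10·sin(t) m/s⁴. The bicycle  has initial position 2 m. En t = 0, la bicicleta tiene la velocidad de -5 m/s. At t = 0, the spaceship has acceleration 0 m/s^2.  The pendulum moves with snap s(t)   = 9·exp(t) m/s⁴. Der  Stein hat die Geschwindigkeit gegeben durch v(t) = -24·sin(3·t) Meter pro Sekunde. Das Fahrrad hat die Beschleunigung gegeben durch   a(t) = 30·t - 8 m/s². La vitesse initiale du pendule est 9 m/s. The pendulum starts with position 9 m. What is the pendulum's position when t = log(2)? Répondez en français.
En partant du snap s(t) = 9·exp(t), nous prenons 4 primitives. La primitive du snap, avec j(0) = 9, donne le jerk: j(t) = 9·exp(t). En intégrant le jerk et en utilisant la condition initiale a(0) = 9, nous obtenons a(t) = 9·exp(t). En intégrant l'accélération et en utilisant la condition initiale v(0) = 9, nous obtenons v(t) = 9·exp(t). La primitive de la vitesse, avec x(0) = 9, donne la position: x(t) = 9·exp(t). Nous avons la position x(t) = 9·exp(t). En substituant t = log(2): x(log(2)) = 18.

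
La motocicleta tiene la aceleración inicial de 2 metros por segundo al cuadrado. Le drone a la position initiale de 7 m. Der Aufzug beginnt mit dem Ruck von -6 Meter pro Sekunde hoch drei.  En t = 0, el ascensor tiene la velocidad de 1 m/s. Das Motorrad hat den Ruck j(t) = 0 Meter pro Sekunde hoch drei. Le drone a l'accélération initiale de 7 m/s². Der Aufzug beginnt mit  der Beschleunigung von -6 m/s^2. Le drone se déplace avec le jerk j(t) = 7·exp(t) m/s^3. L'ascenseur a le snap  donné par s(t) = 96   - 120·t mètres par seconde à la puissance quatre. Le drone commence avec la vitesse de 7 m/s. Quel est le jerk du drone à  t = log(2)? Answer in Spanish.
Tenemos la sacudida j(t) = 7·exp(t). Sustituyendo t = log(2): j(log(2)) = 14.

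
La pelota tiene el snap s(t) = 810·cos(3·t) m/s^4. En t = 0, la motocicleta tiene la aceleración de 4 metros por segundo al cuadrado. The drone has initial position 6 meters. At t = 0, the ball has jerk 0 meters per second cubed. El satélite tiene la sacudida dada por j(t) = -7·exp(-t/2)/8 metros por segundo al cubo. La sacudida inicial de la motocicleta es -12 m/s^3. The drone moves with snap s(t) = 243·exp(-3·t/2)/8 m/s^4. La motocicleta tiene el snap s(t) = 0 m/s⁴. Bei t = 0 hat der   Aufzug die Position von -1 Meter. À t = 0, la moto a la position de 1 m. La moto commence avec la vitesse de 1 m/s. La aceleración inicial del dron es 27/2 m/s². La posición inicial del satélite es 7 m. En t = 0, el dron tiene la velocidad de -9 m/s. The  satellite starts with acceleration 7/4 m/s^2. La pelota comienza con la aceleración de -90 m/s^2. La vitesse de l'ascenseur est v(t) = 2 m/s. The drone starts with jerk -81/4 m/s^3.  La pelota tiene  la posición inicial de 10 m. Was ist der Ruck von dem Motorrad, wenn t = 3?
Ausgehend von dem Snap s(t) = 0, nehmen wir 1 Stammfunktion. Die Stammfunktion von dem Snap ist der Ruck. Mit j(0) = -12 erhalten wir j(t) = -12. Wir haben den Ruck j(t) = -12. Durch Einsetzen von t = 3: j(3) = -12.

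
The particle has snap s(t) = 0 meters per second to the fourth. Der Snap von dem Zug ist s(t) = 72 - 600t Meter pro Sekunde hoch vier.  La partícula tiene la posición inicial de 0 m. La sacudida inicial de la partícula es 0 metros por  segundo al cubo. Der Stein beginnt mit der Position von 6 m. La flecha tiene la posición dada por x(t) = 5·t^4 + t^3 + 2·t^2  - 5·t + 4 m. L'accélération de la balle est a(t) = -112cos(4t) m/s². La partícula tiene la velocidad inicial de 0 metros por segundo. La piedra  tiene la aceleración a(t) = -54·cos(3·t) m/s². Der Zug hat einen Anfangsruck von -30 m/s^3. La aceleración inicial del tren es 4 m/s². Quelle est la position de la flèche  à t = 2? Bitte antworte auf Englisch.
From the given position equation x(t) = 5·t^4 + t^3 + 2·t^2 - 5·t + 4, we substitute t = 2 to get x = 90.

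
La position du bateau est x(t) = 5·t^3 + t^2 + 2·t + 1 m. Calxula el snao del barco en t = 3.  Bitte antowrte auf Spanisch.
Partiendo de la posición x(t) = 5·t^3 + t^2 + 2·t + 1, tomamos 4 derivadas. Derivando la posición, obtenemos la velocidad: v(t) = 15·t^2 + 2·t + 2. Tomando d/dt de v(t), encontramos a(t) = 30·t + 2. Derivando la aceleración, obtenemos la sacudida: j(t) = 30. Derivando la sacudida, obtenemos el snap: s(t) = 0. De la ecuación del snap s(t) = 0, sustituimos t = 3 para obtener s = 0.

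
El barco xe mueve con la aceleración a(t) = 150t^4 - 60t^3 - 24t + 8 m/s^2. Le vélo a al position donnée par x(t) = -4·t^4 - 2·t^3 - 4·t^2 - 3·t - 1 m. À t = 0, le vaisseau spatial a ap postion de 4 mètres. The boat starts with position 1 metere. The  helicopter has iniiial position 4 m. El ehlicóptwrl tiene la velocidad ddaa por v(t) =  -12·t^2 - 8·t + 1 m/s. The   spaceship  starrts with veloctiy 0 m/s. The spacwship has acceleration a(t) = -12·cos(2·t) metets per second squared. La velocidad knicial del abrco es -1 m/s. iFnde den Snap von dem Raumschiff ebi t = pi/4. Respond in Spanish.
Debemos derivar nuestra ecuación de la aceleración a(t) = -12·cos(2·t) 2 veces. Tomando d/dt de a(t), encontramos j(t) = 24·sin(2·t). La derivada de la sacudida da el snap: s(t) = 48·cos(2·t). Tenemos el snap s(t) = 48·cos(2·t). Sustituyendo t = pi/4: s(pi/4) = 0.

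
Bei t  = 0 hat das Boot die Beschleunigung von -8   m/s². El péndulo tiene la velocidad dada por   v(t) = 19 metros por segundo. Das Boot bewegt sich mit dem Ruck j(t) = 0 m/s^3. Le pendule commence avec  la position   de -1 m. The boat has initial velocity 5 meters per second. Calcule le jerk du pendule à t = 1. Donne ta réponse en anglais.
We must differentiate our velocity equation v(t) = 19 2 times. Taking d/dt of v(t), we find a(t) = 0. Taking d/dt of a(t), we find j(t) = 0. From the given jerk equation j(t) = 0, we substitute t = 1 to get j = 0.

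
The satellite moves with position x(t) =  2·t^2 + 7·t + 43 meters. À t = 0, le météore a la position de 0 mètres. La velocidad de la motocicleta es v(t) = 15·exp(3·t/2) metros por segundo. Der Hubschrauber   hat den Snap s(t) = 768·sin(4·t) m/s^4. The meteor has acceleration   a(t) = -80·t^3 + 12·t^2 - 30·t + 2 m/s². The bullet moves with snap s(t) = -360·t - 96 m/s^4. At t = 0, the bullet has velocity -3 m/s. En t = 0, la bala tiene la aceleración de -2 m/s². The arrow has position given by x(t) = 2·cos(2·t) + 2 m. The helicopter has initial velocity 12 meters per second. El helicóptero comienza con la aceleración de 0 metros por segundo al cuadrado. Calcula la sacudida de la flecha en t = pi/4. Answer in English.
Starting from position x(t) = 2·cos(2·t) + 2, we take 3 derivatives. Taking d/dt of x(t), we find v(t) = -4·sin(2·t). Differentiating velocity, we get acceleration: a(t) = -8·cos(2·t). Taking d/dt of a(t), we find j(t) = 16·sin(2·t). From the given jerk equation j(t) = 16·sin(2·t), we substitute t = pi/4 to get j = 16.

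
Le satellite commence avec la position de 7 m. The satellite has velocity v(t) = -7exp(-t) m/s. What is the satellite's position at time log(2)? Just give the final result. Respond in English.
At t = log(2), x = 7/2.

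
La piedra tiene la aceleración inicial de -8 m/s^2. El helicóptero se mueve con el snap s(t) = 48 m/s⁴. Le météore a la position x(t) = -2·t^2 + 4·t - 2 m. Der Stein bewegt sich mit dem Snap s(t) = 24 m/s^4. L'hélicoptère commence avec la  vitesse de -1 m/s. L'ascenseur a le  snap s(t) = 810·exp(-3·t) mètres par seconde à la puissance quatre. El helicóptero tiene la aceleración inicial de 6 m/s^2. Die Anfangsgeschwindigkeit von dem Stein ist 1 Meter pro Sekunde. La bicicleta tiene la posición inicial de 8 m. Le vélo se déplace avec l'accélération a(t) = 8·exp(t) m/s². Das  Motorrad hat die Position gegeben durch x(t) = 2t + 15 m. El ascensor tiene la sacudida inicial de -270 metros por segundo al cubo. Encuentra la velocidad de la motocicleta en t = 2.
Para resolver esto, necesitamos tomar 1 derivada de nuestra ecuación de la posición x(t) = 2·t + 15. Derivando la posición, obtenemos la velocidad: v(t) = 2. Tenemos la velocidad v(t) = 2. Sustituyendo t = 2: v(2) = 2.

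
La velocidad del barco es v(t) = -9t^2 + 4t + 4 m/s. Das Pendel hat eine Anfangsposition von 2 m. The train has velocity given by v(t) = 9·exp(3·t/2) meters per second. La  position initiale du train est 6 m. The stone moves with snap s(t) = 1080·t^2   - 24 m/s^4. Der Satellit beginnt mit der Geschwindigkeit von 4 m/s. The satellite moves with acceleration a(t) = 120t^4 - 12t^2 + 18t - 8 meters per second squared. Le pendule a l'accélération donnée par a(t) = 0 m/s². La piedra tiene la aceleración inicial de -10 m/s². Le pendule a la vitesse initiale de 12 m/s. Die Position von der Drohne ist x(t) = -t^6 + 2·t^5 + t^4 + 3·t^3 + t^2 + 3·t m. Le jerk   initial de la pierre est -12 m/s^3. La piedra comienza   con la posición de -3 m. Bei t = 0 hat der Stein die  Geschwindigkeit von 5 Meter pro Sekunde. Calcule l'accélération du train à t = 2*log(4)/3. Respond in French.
En partant de la vitesse v(t) = 9·exp(3·t/2), nous prenons 1 dérivée. En prenant d/dt de v(t), nous trouvons a(t) = 27·exp(3·t/2)/2. De l'équation de l'accélération a(t) = 27·exp(3·t/2)/2, nous substituons t = 2*log(4)/3 pour obtenir a = 54.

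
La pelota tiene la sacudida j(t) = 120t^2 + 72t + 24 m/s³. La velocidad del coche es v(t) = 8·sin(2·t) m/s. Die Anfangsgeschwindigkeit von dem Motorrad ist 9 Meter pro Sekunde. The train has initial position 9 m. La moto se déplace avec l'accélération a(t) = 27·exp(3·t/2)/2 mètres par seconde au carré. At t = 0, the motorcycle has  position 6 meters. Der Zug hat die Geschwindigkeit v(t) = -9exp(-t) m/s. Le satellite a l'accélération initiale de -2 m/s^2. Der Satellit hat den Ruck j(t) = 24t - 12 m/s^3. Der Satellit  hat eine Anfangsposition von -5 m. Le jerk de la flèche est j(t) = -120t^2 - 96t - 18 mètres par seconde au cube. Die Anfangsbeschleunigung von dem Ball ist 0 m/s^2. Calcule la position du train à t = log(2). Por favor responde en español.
Partiendo de la velocidad v(t) = -9·exp(-t), tomamos 1 integral. Integrando la velocidad y usando la condición inicial x(0) = 9, obtenemos x(t) = 9·exp(-t). Tenemos la posición x(t) = 9·exp(-t). Sustituyendo t = log(2): x(log(2)) = 9/2.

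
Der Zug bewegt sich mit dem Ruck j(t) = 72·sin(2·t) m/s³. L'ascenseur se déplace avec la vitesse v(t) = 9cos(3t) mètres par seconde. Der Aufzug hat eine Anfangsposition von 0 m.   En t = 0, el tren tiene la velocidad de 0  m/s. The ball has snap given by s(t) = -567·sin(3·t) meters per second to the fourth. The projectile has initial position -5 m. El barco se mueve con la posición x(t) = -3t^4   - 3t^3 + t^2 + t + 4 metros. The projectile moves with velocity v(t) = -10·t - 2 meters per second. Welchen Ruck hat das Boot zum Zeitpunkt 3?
Um dies zu lösen, müssen wir 3 Ableitungen unserer Gleichung für die Position x(t) = -3·t^4 - 3·t^3 + t^2 + t + 4 nehmen. Die Ableitung von der Position ergibt die Geschwindigkeit: v(t) = -12·t^3 - 9·t^2 + 2·t + 1. Die Ableitung von der Geschwindigkeit ergibt die Beschleunigung: a(t) = -36·t^2 - 18·t + 2. Die Ableitung von der Beschleunigung ergibt den Ruck: j(t) = -72·t - 18. Wir haben den Ruck j(t) = -72·t - 18. Durch Einsetzen von t = 3: j(3) = -234.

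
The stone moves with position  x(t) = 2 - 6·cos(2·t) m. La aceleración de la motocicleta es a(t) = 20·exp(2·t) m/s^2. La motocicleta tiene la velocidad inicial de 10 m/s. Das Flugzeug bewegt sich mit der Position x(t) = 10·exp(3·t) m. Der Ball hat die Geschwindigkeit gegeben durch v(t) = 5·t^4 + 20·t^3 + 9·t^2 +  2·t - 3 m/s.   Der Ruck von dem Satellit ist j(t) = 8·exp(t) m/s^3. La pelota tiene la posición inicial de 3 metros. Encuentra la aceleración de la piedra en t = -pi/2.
Debemos derivar nuestra ecuación de la posición x(t) = 2 - 6·cos(2·t) 2 veces. Tomando d/dt de x(t), encontramos v(t) = 12·sin(2·t). La derivada de la velocidad da la aceleración: a(t) = 24·cos(2·t). Usando a(t) = 24·cos(2·t) y sustituyendo t = -pi/2, encontramos a = -24.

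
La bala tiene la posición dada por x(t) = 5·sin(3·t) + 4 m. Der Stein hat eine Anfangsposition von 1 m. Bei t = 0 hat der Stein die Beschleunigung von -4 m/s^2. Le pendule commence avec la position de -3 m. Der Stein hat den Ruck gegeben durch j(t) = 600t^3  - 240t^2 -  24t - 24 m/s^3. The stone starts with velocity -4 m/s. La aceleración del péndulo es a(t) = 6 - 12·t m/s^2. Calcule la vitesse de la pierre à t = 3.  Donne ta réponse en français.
Pour résoudre ceci, nous devons prendre 2 primitives de notre équation du jerk j(t) = 600·t^3 - 240·t^2 - 24·t - 24. L'intégrale du jerk, avec a(0) = -4, donne l'accélération: a(t) = 150·t^4 - 80·t^3 - 12·t^2 - 24·t - 4. La primitive de l'accélération est la vitesse. En utilisant v(0) = -4, nous obtenons v(t) = 30·t^5 - 20·t^4 - 4·t^3 - 12·t^2 - 4·t - 4. De l'équation de la vitesse v(t) = 30·t^5 - 20·t^4 - 4·t^3 - 12·t^2 - 4·t - 4, nous substituons t = 3 pour obtenir v = 5438.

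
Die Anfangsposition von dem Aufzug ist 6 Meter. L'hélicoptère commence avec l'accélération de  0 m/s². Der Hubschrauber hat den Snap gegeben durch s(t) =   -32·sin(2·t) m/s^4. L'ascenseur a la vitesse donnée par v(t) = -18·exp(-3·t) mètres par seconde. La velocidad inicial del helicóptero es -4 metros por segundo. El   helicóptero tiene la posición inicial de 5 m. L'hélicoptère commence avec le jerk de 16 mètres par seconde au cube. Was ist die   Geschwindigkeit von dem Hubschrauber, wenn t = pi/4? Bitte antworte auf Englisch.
We must find the antiderivative of our snap equation s(t) = -32·sin(2·t) 3 times. Taking ∫s(t)dt and applying j(0) = 16, we find j(t) = 16·cos(2·t). Finding the antiderivative of j(t) and using a(0) = 0: a(t) = 8·sin(2·t). Finding the antiderivative of a(t) and using v(0) = -4: v(t) = -4·cos(2·t). We have velocity v(t) = -4·cos(2·t). Substituting t = pi/4: v(pi/4) = 0.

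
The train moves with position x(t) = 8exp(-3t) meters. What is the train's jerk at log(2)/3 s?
Starting from position x(t) = 8·exp(-3·t), we take 3 derivatives. Taking d/dt of x(t), we find v(t) = -24·exp(-3·t). Differentiating velocity, we get acceleration: a(t) = 72·exp(-3·t). Taking d/dt of a(t), we find j(t) = -216·exp(-3·t). We have jerk j(t) = -216·exp(-3·t). Substituting t = log(2)/3: j(log(2)/3) = -108.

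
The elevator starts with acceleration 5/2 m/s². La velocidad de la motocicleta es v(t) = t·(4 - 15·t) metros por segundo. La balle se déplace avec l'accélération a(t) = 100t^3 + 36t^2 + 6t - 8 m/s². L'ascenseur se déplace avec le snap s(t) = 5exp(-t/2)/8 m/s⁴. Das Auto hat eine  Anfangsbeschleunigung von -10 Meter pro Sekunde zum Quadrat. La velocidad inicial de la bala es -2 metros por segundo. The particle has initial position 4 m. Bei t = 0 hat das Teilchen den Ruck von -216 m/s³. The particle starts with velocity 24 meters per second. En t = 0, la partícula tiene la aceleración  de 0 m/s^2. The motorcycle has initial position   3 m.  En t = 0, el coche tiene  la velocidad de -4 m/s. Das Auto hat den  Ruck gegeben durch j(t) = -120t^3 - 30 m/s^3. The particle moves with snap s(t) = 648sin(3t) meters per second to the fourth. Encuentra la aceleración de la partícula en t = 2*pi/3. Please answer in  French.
En partant du snap s(t) = 648·sin(3·t), nous prenons 2 intégrales. En intégrant le snap et en utilisant la condition initiale j(0) = -216, nous obtenons j(t) = -216·cos(3·t). La primitive du jerk, avec a(0) = 0, donne l'accélération: a(t) = -72·sin(3·t). Nous avons l'accélération a(t) = -72·sin(3·t). En substituant t = 2*pi/3: a(2*pi/3) = 0.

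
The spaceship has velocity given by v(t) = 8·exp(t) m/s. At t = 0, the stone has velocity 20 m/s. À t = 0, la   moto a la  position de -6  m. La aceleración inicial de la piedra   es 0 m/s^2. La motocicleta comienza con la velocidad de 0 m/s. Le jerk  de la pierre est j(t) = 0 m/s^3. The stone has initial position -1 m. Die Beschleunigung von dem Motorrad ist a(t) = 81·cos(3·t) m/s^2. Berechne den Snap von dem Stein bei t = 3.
Ausgehend von dem Ruck j(t) = 0, nehmen wir 1 Ableitung. Durch Ableiten von dem Ruck erhalten wir den Snap: s(t) = 0. Mit s(t) = 0 und Einsetzen von t = 3, finden wir s = 0.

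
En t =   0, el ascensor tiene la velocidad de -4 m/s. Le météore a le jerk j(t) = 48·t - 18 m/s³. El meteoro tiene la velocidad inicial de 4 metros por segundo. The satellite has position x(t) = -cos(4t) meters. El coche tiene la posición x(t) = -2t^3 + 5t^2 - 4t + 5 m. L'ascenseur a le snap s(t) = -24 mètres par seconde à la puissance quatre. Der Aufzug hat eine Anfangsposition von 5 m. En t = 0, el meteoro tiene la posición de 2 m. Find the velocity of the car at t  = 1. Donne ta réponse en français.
En partant de la position x(t) = -2·t^3 + 5·t^2 - 4·t + 5, nous prenons 1 dérivée. En dérivant la position, nous obtenons la vitesse: v(t) = -6·t^2 + 10·t - 4. De l'équation de la vitesse v(t) = -6·t^2 + 10·t - 4, nous substituons t = 1 pour obtenir v = 0.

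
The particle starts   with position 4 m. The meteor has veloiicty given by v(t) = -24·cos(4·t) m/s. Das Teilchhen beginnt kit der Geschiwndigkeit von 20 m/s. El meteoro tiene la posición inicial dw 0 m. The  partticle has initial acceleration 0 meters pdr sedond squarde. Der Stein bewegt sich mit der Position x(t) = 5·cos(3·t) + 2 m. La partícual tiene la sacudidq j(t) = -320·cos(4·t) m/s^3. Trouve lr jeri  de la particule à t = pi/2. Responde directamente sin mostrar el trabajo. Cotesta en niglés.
j(pi/2) = -320.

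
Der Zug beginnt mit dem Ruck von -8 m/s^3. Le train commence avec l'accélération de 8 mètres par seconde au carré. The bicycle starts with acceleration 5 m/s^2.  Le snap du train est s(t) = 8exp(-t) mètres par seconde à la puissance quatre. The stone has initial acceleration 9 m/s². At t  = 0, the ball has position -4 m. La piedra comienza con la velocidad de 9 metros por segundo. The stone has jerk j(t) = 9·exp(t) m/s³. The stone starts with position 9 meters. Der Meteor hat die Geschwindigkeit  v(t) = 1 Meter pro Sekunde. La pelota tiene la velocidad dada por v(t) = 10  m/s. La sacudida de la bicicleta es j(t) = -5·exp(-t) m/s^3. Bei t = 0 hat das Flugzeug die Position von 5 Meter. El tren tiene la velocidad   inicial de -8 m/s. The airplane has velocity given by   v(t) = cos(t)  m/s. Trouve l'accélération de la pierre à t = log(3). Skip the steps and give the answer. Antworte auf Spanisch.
a(log(3)) = 27.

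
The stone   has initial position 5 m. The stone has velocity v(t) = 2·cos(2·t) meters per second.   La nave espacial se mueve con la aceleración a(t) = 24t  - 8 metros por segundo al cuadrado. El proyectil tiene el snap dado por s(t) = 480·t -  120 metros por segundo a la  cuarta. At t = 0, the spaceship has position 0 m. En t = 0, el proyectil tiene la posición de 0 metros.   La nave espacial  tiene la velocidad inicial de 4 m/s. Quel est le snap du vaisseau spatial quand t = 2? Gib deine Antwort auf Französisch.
Nous devons dériver notre équation de l'accélération a(t) = 24·t - 8 2 fois. La dérivée de l'accélération donne le jerk: j(t) = 24. En prenant d/dt de j(t), nous trouvons s(t) = 0. En utilisant s(t) = 0 et en substituant t = 2, nous trouvons s = 0.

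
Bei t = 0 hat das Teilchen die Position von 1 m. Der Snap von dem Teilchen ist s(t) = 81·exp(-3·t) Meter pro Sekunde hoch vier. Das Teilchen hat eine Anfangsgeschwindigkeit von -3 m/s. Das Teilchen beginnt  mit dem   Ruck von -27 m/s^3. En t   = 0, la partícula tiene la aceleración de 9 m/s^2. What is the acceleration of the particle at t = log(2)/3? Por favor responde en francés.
En partant du snap s(t) = 81·exp(-3·t), nous prenons 2 intégrales. La primitive du snap, avec j(0) = -27, donne le jerk: j(t) = -27·exp(-3·t). En prenant ∫j(t)dt et en appliquant a(0) = 9, nous trouvons a(t) = 9·exp(-3·t). Nous avons l'accélération a(t) = 9·exp(-3·t). En substituant t = log(2)/3: a(log(2)/3) = 9/2.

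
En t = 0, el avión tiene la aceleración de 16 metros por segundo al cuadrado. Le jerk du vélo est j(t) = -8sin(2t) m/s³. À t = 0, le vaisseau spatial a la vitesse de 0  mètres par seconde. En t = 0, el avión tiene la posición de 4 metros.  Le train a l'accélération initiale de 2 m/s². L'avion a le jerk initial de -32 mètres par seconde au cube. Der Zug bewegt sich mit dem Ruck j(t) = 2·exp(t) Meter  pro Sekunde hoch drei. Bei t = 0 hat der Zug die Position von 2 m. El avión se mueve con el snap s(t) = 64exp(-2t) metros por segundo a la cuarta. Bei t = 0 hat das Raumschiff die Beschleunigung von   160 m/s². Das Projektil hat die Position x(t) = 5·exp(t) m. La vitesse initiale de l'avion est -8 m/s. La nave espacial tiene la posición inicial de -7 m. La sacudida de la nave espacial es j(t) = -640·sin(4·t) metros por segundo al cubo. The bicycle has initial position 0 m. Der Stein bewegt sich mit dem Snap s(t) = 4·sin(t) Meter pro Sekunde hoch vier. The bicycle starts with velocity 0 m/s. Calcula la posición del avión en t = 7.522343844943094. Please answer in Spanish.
Partiendo del snap s(t) = 64·exp(-2·t), tomamos 4 integrales. La integral del snap es la sacudida. Usando j(0) = -32, obtenemos j(t) = -32·exp(-2·t). La integral de la sacudida es la aceleración. Usando a(0) = 16, obtenemos a(t) = 16·exp(-2·t). La antiderivada de la aceleración es la velocidad. Usando v(0) = -8, obtenemos v(t) = -8·exp(-2·t). La antiderivada de la velocidad, con x(0) = 4, da la posición: x(t) = 4·exp(-2·t). Usando x(t) = 4·exp(-2·t) y sustituyendo t = 7.522343844943094, encontramos x = 0.00000117013277958812.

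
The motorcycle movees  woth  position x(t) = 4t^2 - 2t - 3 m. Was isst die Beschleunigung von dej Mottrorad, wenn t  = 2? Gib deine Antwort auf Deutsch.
Um dies zu lösen, müssen wir 2 Ableitungen unserer Gleichung für die Position x(t) = 4·t^2 - 2·t - 3 nehmen. Die Ableitung von der Position ergibt die Geschwindigkeit: v(t) = 8·t - 2. Durch Ableiten von der Geschwindigkeit erhalten wir die Beschleunigung: a(t) = 8. Wir haben die Beschleunigung a(t) = 8. Durch Einsetzen von t = 2: a(2) = 8.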